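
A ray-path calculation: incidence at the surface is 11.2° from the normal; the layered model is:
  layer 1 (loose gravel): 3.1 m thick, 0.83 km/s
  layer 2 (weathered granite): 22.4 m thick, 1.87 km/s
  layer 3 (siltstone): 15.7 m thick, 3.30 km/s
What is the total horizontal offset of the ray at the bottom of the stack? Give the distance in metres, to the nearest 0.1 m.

Ray parameter p = sin 11.2° / 0.83 km/s = 2.3402e-01 s/km.
Layer 1: θ = 11.20°; offset = 3.1·tan 11.20° = 0.614 m.
Layer 2: sin θ = p·1.87 = 0.4376 → θ = 25.95°; offset = 22.4·tan 25.95° = 10.902 m.
Layer 3: sin θ = p·3.30 = 0.7723 → θ = 50.56°; offset = 15.7·tan 50.56° = 19.084 m.
Σ offsets = 30.600 m.

30.6 m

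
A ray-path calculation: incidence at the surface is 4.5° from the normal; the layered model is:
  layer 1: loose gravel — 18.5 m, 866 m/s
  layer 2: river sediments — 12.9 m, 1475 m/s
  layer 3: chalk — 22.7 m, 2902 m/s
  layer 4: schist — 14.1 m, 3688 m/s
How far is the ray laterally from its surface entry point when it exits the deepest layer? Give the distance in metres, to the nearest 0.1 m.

Apply Snell's law at each interface; in layer i the horizontal offset is hᵢ·tan θᵢ.
Layer 1: θ = 4.50°; offset = 18.5·tan 4.50° = 1.456 m.
Layer 2: sin θ = 1475·sin 4.5°/866 = 0.1336, θ = 7.68°; offset = 12.9·tan 7.68° = 1.739 m.
Layer 3: sin θ = 2902·sin 4.5°/866 = 0.2629, θ = 15.24°; offset = 22.7·tan 15.24° = 6.186 m.
Layer 4: sin θ = 3688·sin 4.5°/866 = 0.3341, θ = 19.52°; offset = 14.1·tan 19.52° = 4.999 m.
Summing the layer offsets gives 14.380 m.

14.4 m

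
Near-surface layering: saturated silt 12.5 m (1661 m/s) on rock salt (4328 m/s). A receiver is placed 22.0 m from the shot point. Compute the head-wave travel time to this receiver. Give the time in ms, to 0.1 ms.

t = x/V₂ + 2h·√(V₂²−V₁²)/(V₁V₂).
√(V₂²−V₁²) = √(4328²−1661²) = 3996.6 m/s; delay term = 2·12.5·3996.6/(1661·4328) = 0.01390 s.
t = 22.0/4328 + 0.01390 = 0.01898 s.

19.0 ms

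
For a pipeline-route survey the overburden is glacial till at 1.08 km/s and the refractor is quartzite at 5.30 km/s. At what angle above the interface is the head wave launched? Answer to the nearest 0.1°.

78.2°

Critical incidence: sin θ_c = V₁/V₂ = 1.08/5.30 = 0.2038.
θ_c = arcsin 0.2038 = 11.76°.
Measured from the interface: 90° − 11.76° = 78.24°.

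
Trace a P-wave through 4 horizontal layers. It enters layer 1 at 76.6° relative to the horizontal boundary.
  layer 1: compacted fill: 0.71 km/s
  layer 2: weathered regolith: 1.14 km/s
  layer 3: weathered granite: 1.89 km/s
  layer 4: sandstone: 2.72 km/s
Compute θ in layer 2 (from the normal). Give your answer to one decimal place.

21.8°

From the normal: θ₁ = 90° − 76.6° = 13.4°.
Snell's law across each interface conserves sin θ / V, so sin θ_2 = V_2·sin θ₁/V₁.
sin θ_2 = 1.14 × sin 13.4° / 0.71 = 0.3721.
θ_2 = 21.85° from the vertical.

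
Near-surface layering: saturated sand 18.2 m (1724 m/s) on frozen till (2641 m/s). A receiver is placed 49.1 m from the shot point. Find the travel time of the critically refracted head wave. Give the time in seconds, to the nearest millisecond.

0.035 s

t = x/V₂ + 2h·√(V₂²−V₁²)/(V₁V₂).
√(V₂²−V₁²) = √(2641²−1724²) = 2000.7 m/s; delay term = 2·18.2·2000.7/(1724·2641) = 0.01599 s.
t = 49.1/2641 + 0.01599 = 0.03459 s.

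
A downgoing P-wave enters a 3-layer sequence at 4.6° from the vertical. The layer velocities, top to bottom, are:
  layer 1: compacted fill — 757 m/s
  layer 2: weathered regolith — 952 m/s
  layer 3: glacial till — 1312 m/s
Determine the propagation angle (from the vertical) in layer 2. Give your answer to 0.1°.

Ray parameter p = sin 4.6° / 757 = 1.0594e-04 s/m.
sin θ_2 = p·V_2 = 1.0594e-04 × 952 = 0.1009.
θ_2 = arcsin 0.1009 = 5.79°.

5.8°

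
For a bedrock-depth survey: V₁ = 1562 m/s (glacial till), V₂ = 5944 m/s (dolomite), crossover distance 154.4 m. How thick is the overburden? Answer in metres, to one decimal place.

x_cross = 2h·√((V₂+V₁)/(V₂−V₁)) → h = x_cross / (2·√((V₂+V₁)/(V₂−V₁))).
√((V₂+V₁)/(V₂−V₁)) = √((5944+1562)/(5944−1562)) = 1.3088.
h = 154.4 / (2·1.3088) = 58.99 m.

59.0 m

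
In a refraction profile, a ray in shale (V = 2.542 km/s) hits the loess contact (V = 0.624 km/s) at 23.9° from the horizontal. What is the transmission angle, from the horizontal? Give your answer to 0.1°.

Convert to the normal: θ₁ = 90° − 23.9° = 66.1°.
sin θ₁/V₁ = sin θ₂/V₂ ⇒ sin θ₂ = 0.624·sin 66.1°/2.542 = 0.624·0.9143/2.542 = 0.2244.
θ₂ = sin⁻¹(0.2244) = 12.97° (from vertical).
From the interface: 90° − 12.97° = 77.03°.

77.0°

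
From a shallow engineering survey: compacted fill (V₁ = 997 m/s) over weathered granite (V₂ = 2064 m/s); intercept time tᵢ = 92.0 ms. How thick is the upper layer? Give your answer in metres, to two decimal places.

52.38 m

h = tᵢ·V₁·V₂ / (2·√(V₂²−V₁²)).
√(V₂²−V₁²) = √(2064² − 997²) = 1807.2 m/s.
h = 0.092 s × 997 × 2064 / (2 × 1807.2) = 52.38 m.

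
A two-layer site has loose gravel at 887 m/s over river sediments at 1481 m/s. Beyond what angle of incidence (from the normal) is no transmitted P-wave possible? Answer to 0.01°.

36.79°

At critical incidence the refracted ray runs along the interface (θ₂ = 90°), so sin θ_c = V₁/V₂.
θ_c = arcsin(887/1481) = arcsin 0.5989 = 36.79°.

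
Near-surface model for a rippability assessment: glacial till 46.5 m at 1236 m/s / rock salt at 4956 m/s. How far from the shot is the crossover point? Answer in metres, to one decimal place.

120.0 m

θ_c = arcsin(1236/4956) = 14.44°, so cos θ_c = 0.9684 and tᵢ = 2h cos θ_c/V₁ = 0.0729 s.
At crossover x/V₁ = x/V₂ + tᵢ ⇒ x = tᵢ/(1/V₁ − 1/V₂) = 0.07287/(8.0906e-04 − 2.0178e-04) = 119.98 m.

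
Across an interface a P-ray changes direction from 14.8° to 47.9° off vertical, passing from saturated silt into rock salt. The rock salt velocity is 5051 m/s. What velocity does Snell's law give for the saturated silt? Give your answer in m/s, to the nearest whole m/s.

1739 m/s

sin 14.8° = 0.2554; sin 47.9° = 0.7420.
V₁ = V₂·(sin θ₁/sin θ₂) = 5051·(0.2554/0.7420) = 1738.95 m/s.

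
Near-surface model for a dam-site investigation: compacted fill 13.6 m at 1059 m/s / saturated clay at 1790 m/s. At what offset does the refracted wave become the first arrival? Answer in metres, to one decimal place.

53.7 m

θ_c = arcsin(1059/1790) = 36.27°, so cos θ_c = 0.8062 and tᵢ = 2h cos θ_c/V₁ = 0.0207 s.
At crossover x/V₁ = x/V₂ + tᵢ ⇒ x = tᵢ/(1/V₁ − 1/V₂) = 0.02071/(9.4429e-04 − 5.5866e-04) = 53.70 m.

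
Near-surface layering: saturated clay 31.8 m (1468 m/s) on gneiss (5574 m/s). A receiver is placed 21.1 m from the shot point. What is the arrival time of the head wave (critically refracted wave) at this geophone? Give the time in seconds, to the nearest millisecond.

0.046 s

t = x/V₂ + 2h·√(V₂²−V₁²)/(V₁V₂).
√(V₂²−V₁²) = √(5574²−1468²) = 5377.2 m/s; delay term = 2·31.8·5377.2/(1468·5574) = 0.04179 s.
t = 21.1/5574 + 0.04179 = 0.04558 s.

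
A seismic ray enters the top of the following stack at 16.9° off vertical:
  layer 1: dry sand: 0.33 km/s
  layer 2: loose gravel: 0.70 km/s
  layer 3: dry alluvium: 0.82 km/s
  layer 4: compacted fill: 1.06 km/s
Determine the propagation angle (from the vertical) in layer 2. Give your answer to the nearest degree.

Snell's law across each interface conserves sin θ / V, so sin θ_2 = V_2·sin θ₁/V₁.
sin θ_2 = 0.70 × sin 16.9° / 0.33 = 0.6166.
θ_2 = 38.07° from the vertical.

38°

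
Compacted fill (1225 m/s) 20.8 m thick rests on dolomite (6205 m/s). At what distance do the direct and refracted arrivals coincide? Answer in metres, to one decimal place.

50.8 m

x_cross = 2h·√((V₂+V₁)/(V₂−V₁)).
(V₂+V₁)/(V₂−V₁) = (6205+1225)/(6205−1225) = 1.4920; √ = 1.2215.
x_cross = 2·20.8·1.2215 = 50.81 m.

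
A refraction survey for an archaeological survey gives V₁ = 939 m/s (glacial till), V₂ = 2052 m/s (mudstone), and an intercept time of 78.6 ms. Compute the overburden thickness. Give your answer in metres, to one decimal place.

θ_c = arcsin(939/2052) = 27.23°; cos θ_c = 0.8892.
tᵢ = 2h cos θ_c/V₁ ⇒ h = tᵢ·V₁/(2 cos θ_c) = 0.0786·939/(2·0.8892) = 41.50 m.

41.5 m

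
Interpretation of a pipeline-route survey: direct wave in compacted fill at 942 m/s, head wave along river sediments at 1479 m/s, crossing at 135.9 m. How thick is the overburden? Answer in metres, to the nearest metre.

x_cross = 2h·√((V₂+V₁)/(V₂−V₁)) → h = x_cross / (2·√((V₂+V₁)/(V₂−V₁))).
√((V₂+V₁)/(V₂−V₁)) = √((1479+942)/(1479−942)) = 2.1233.
h = 135.9 / (2·2.1233) = 32.00 m.

32 m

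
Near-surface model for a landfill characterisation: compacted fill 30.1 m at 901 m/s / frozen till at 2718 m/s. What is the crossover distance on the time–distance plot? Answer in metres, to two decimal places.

84.96 m

θ_c = arcsin(901/2718) = 19.36°, so cos θ_c = 0.9435 and tᵢ = 2h cos θ_c/V₁ = 0.0630 s.
At crossover x/V₁ = x/V₂ + tᵢ ⇒ x = tᵢ/(1/V₁ − 1/V₂) = 0.06304/(1.1099e-03 − 3.6792e-04) = 84.96 m.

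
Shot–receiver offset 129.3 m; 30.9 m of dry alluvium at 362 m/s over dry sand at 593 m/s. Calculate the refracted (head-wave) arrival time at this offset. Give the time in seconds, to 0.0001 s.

0.3533 s

θ_c = arcsin(V₁/V₂) = arcsin(362/593) = 37.62°, cos θ_c = 0.7921.
Intercept time tᵢ = 2h cos θ_c / V₁ = 2·30.9·0.7921/362 = 0.13522 s.
t = x/V₂ + tᵢ = 129.3/593 + 0.13522 = 0.35326 s.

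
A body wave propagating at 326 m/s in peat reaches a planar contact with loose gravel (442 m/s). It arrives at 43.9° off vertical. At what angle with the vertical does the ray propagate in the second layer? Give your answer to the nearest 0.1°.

sin θ₁/V₁ = sin θ₂/V₂ ⇒ sin θ₂ = 442·sin 43.9°/326 = 442·0.6934/326 = 0.9401.
θ₂ = arcsin 0.9401 = 70.07° from the normal.

70.1°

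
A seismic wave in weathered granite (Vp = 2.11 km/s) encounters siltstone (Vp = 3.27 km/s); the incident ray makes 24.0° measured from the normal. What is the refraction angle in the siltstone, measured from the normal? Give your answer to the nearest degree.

Snell's law: sin θ₂ = (V₂/V₁)·sin θ₁ = (3.27/2.11)·sin 24.0° = 0.6303.
θ₂ = sin⁻¹(0.6303) = 39.08° (from vertical).

39°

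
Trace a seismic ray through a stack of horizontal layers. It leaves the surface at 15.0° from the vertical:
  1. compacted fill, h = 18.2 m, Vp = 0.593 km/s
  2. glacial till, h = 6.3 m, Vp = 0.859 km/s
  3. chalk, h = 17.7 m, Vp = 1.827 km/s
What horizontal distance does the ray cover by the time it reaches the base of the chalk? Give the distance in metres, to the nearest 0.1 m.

Apply Snell's law at each interface; in layer i the horizontal offset is hᵢ·tan θᵢ.
Layer 1: θ = 15.00°; offset = 18.2·tan 15.00° = 4.877 m.
Layer 2: sin θ = 0.859·sin 15.0°/0.593 = 0.3749, θ = 22.02°; offset = 6.3·tan 22.02° = 2.548 m.
Layer 3: sin θ = 1.827·sin 15.0°/0.593 = 0.7974, θ = 52.88°; offset = 17.7·tan 52.88° = 23.389 m.
Summing the layer offsets gives 30.814 m.

30.8 m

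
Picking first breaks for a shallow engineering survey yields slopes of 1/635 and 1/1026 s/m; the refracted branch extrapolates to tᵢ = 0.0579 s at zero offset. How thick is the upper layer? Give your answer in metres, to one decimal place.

h = tᵢ·V₁·V₂ / (2·√(V₂²−V₁²)).
√(V₂²−V₁²) = √(1026² − 635²) = 805.9 m/s.
h = 0.0579 s × 635 × 1026 / (2 × 805.9) = 23.40 m.

23.4 m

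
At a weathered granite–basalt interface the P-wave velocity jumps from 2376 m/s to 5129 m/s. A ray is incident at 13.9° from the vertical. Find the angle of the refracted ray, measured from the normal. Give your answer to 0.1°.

Snell's law: sin θ₂ = (V₂/V₁)·sin θ₁ = (5129/2376)·sin 13.9° = 0.5186.
θ₂ = sin⁻¹(0.5186) = 31.24° (from vertical).

31.2°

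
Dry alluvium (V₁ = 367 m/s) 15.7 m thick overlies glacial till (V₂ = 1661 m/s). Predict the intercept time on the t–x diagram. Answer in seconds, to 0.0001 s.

0.0834 s

θ_c = arcsin(V₁/V₂) = arcsin(367/1661) = 12.76°; cos θ_c = 0.9753.
tᵢ = 2h·cos θ_c / V₁ = 2·15.7·0.9753 / 367 = 0.08344 s.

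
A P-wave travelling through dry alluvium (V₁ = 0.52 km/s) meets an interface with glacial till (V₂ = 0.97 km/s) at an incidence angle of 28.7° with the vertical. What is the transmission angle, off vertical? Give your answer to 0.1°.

63.6°

Snell's law: sin θ₂ = (V₂/V₁)·sin θ₁ = (0.97/0.52)·sin 28.7° = 0.8958.
θ₂ = arcsin 0.8958 = 63.61° from the normal.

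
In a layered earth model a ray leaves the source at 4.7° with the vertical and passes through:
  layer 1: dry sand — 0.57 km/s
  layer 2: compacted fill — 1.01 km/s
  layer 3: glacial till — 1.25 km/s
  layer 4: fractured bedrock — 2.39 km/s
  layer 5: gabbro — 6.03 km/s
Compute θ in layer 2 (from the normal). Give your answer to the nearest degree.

8°

Ray parameter p = sin 4.7° / 0.57 = 1.4375e-01 s/km.
sin θ_2 = p·V_2 = 1.4375e-01 × 1.01 = 0.1452.
θ_2 = arcsin 0.1452 = 8.35°.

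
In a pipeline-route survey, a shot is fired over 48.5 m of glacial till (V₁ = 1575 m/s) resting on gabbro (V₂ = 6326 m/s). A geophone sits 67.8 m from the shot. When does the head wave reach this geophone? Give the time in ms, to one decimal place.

70.4 ms

t = x/V₂ + 2h·√(V₂²−V₁²)/(V₁V₂).
√(V₂²−V₁²) = √(6326²−1575²) = 6126.8 m/s; delay term = 2·48.5·6126.8/(1575·6326) = 0.05965 s.
t = 67.8/6326 + 0.05965 = 0.07037 s.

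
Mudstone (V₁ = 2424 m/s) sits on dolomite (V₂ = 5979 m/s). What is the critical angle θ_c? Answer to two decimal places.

23.92°

Critical incidence: sin θ_c = V₁/V₂ = 2424/5979 = 0.4054.
θ_c = arcsin 0.4054 = 23.92°.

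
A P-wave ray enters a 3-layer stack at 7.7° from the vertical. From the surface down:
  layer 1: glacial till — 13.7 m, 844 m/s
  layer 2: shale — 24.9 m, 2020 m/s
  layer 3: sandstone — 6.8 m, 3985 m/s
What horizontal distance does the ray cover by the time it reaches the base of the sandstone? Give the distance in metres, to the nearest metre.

16 m

Ray parameter p = sin 7.7° / 844 m/s = 1.5875e-04 s/m.
Layer 1: θ = 7.70°; offset = 13.7·tan 7.70° = 1.852 m.
Layer 2: sin θ = p·2020 = 0.3207 → θ = 18.70°; offset = 24.9·tan 18.70° = 8.430 m.
Layer 3: sin θ = p·3985 = 0.6326 → θ = 39.24°; offset = 6.8·tan 39.24° = 5.555 m.
Σ offsets = 15.837 m.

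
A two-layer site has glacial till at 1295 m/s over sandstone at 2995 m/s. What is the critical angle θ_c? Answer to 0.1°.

Critical incidence: sin θ_c = V₁/V₂ = 1295/2995 = 0.4324.
θ_c = arcsin 0.4324 = 25.62°.

25.6°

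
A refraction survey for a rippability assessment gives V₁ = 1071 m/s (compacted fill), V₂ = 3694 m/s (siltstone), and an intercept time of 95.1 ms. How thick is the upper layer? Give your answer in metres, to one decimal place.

53.2 m

h = tᵢ·V₁·V₂ / (2·√(V₂²−V₁²)).
√(V₂²−V₁²) = √(3694² − 1071²) = 3535.3 m/s.
h = 0.0951 s × 1071 × 3694 / (2 × 3535.3) = 53.21 m.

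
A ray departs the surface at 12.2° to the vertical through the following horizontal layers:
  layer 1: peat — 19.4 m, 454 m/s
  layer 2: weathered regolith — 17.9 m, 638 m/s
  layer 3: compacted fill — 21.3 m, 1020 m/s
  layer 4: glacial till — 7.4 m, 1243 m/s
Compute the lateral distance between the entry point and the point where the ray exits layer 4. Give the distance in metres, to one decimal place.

Apply Snell's law at each interface; in layer i the horizontal offset is hᵢ·tan θᵢ.
Layer 1: θ = 12.20°; offset = 19.4·tan 12.20° = 4.194 m.
Layer 2: sin θ = 638·sin 12.2°/454 = 0.2970, θ = 17.28°; offset = 17.9·tan 17.28° = 5.567 m.
Layer 3: sin θ = 1020·sin 12.2°/454 = 0.4748, θ = 28.35°; offset = 21.3·tan 28.35° = 11.491 m.
Layer 4: sin θ = 1243·sin 12.2°/454 = 0.5786, θ = 35.35°; offset = 7.4·tan 35.35° = 5.249 m.
Summing the layer offsets gives 26.501 m.

26.5 m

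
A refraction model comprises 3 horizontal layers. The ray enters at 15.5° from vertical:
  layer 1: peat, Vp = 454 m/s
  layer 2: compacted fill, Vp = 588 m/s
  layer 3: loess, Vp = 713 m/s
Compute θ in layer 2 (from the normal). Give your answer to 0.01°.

Ray parameter p = sin 15.5° / 454 = 5.8863e-04 s/m.
sin θ_2 = p·V_2 = 5.8863e-04 × 588 = 0.3461.
θ_2 = arcsin 0.3461 = 20.25°.

20.25°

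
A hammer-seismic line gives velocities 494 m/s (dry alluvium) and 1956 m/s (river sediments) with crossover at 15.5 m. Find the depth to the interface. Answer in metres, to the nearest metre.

h = (x_cross/2)·√((V₂−V₁)/(V₂+V₁)).
(V₂−V₁)/(V₂+V₁) = (1956−494)/(1956+494) = 0.5967; √ = 0.7725.
h = (15.5/2)·0.7725 = 5.99 m.

6 m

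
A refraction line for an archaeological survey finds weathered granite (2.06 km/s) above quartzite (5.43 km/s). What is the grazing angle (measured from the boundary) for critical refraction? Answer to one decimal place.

Critical incidence: sin θ_c = V₁/V₂ = 2.06/5.43 = 0.3794.
θ_c = arcsin 0.3794 = 22.29°.
Measured from the interface: 90° − 22.29° = 67.71°.

67.7°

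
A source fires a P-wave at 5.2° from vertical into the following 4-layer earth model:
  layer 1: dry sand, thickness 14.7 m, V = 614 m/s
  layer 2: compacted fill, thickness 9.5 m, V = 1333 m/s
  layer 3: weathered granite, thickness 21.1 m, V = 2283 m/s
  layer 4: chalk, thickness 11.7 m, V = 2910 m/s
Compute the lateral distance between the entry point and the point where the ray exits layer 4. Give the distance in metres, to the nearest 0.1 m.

p = sin θ₁/V₁ = sin 5.2°/614 = 1.4761e-04 s/m is conserved through the stack.
Layer 1: θ = 5.20°; offset = 14.7·tan 5.20° = 1.338 m.
Layer 2: sin θ = p·1333 = 0.1968 → θ = 11.35°; offset = 9.5·tan 11.35° = 1.907 m.
Layer 3: sin θ = p·2283 = 0.3370 → θ = 19.69°; offset = 21.1·tan 19.69° = 7.552 m.
Layer 4: sin θ = p·2910 = 0.4295 → θ = 25.44°; offset = 11.7·tan 25.44° = 5.565 m.
Total horizontal offset = 16.362 m.

16.4 m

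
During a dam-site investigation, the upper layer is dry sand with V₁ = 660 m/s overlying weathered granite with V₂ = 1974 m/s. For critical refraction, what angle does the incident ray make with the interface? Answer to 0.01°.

70.47°

Critical incidence: sin θ_c = V₁/V₂ = 660/1974 = 0.3343.
θ_c = arcsin 0.3343 = 19.53°.
Measured from the interface: 90° − 19.53° = 70.47°.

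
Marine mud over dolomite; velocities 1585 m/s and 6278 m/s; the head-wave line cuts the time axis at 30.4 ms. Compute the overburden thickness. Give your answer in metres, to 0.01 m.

θ_c = arcsin(1585/6278) = 14.62°; cos θ_c = 0.9676.
tᵢ = 2h cos θ_c/V₁ ⇒ h = tᵢ·V₁/(2 cos θ_c) = 0.0304·1585/(2·0.9676) = 24.90 m.

24.90 m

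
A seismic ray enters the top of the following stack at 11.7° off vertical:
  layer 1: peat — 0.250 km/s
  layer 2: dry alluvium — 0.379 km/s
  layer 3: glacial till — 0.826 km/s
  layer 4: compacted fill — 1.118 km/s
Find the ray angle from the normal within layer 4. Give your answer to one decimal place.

65.1°

Snell's law across each interface conserves sin θ / V, so sin θ_4 = V_4·sin θ₁/V₁.
sin θ_4 = 1.118 × sin 11.7° / 0.250 = 0.9069.
θ_4 = arcsin 0.9069 = 65.08°.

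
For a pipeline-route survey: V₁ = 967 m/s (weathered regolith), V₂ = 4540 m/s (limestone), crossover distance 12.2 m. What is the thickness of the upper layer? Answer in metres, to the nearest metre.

h = (x_cross/2)·√((V₂−V₁)/(V₂+V₁)).
(V₂−V₁)/(V₂+V₁) = (4540−967)/(4540+967) = 0.6488; √ = 0.8055.
h = (12.2/2)·0.8055 = 4.91 m.

5 m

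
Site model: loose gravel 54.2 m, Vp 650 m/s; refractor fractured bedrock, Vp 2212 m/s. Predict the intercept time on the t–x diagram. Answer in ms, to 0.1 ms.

159.4 ms

θ_c = arcsin(V₁/V₂) = arcsin(650/2212) = 17.09°; cos θ_c = 0.9559.
tᵢ = 2h·cos θ_c / V₁ = 2·54.2·0.9559 / 650 = 0.15941 s.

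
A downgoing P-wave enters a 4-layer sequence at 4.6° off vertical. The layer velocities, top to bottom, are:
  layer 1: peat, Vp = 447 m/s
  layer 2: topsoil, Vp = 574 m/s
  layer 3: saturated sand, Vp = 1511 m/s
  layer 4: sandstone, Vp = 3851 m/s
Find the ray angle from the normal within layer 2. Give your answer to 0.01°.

5.91°

Ray parameter p = sin 4.6° / 447 = 1.7942e-04 s/m.
sin θ_2 = p·V_2 = 1.7942e-04 × 574 = 0.1030.
θ_2 = 5.91° from the vertical.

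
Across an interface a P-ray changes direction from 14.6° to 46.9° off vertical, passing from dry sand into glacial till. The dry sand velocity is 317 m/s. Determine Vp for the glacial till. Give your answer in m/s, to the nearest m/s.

918 m/s

Snell's law: sin 14.6°/V₁ = sin 46.9°/V₂.
V₂ = V₁·sin 46.9°/sin 14.6° = 317 × 2.8967 = 918.25 m/s.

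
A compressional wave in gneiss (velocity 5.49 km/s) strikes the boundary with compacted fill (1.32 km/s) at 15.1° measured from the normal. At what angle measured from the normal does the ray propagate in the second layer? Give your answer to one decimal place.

Snell's law: sin θ₂ = (V₂/V₁)·sin θ₁ = (1.32/5.49)·sin 15.1° = 0.0626.
θ₂ = sin⁻¹(0.0626) = 3.59° (from vertical).

3.6°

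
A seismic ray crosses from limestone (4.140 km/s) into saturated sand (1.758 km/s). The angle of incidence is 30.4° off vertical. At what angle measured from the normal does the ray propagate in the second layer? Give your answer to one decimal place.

12.4°

sin θ₁/V₁ = sin θ₂/V₂ ⇒ sin θ₂ = 1.758·sin 30.4°/4.140 = 1.758·0.5060/4.140 = 0.2149.
θ₂ = sin⁻¹(0.2149) = 12.41° (from vertical).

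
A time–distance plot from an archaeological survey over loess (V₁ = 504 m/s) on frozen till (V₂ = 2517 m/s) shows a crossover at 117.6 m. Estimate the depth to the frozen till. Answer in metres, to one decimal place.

48.0 m

h = (x_cross/2)·√((V₂−V₁)/(V₂+V₁)).
(V₂−V₁)/(V₂+V₁) = (2517−504)/(2517+504) = 0.6663; √ = 0.8163.
h = (117.6/2)·0.8163 = 48.00 m.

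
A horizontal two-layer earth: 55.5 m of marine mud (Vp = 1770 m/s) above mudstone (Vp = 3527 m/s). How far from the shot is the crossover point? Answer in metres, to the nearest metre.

x_cross = 2h·√((V₂+V₁)/(V₂−V₁)).
(V₂+V₁)/(V₂−V₁) = (3527+1770)/(3527−1770) = 3.0148; √ = 1.7363.
x_cross = 2·55.5·1.7363 = 192.73 m.

193 m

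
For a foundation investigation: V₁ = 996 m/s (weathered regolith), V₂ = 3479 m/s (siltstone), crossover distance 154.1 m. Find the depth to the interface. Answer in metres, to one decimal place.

x_cross = 2h·√((V₂+V₁)/(V₂−V₁)) → h = x_cross / (2·√((V₂+V₁)/(V₂−V₁))).
√((V₂+V₁)/(V₂−V₁)) = √((3479+996)/(3479−996)) = 1.3425.
h = 154.1 / (2·1.3425) = 57.39 m.

57.4 m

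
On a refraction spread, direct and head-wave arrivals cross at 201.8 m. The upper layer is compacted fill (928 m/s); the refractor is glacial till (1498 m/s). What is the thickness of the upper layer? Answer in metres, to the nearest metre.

49 m

h = (x_cross/2)·√((V₂−V₁)/(V₂+V₁)).
(V₂−V₁)/(V₂+V₁) = (1498−928)/(1498+928) = 0.2350; √ = 0.4847.
h = (201.8/2)·0.4847 = 48.91 m.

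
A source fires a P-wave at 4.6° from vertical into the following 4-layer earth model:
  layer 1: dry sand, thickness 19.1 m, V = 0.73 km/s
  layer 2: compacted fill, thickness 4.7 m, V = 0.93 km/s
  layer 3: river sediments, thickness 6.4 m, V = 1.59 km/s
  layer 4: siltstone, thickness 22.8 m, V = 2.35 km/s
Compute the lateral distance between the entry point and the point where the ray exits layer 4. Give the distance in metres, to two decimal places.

Ray parameter p = sin 4.6° / 0.73 km/s = 1.0986e-01 s/km.
Layer 1: θ = 4.60°; offset = 19.1·tan 4.60° = 1.5367 m.
Layer 2: sin θ = p·0.93 = 0.1022 → θ = 5.86°; offset = 4.7·tan 5.86° = 0.4827 m.
Layer 3: sin θ = p·1.59 = 0.1747 → θ = 10.06°; offset = 6.4·tan 10.06° = 1.1354 m.
Layer 4: sin θ = p·2.35 = 0.2582 → θ = 14.96°; offset = 22.8·tan 14.96° = 6.0929 m.
Total horizontal offset = 9.2478 m.

9.25 m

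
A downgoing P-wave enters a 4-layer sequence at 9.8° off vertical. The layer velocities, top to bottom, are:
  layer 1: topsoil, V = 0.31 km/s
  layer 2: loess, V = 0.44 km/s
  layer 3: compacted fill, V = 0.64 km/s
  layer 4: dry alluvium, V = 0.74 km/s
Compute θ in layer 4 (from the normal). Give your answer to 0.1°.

Snell's law across each interface conserves sin θ / V, so sin θ_4 = V_4·sin θ₁/V₁.
sin θ_4 = 0.74 × sin 9.8° / 0.31 = 0.4063.
θ_4 = 23.97° from the vertical.

24.0°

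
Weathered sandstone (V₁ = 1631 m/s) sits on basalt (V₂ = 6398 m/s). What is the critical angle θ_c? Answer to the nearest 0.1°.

Critical incidence: sin θ_c = V₁/V₂ = 1631/6398 = 0.2549.
θ_c = arcsin 0.2549 = 14.77°.

14.8°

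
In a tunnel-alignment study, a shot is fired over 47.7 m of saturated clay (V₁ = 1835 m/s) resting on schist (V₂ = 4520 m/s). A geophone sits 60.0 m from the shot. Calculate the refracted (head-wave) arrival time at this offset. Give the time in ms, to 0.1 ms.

θ_c = arcsin(V₁/V₂) = arcsin(1835/4520) = 23.95°, cos θ_c = 0.9139.
Intercept time tᵢ = 2h cos θ_c / V₁ = 2·47.7·0.9139/1835 = 0.04751 s.
t = x/V₂ + tᵢ = 60.0/4520 + 0.04751 = 0.06079 s.

60.8 ms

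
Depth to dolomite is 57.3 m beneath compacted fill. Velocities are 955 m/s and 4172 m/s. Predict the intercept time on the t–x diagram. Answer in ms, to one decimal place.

116.8 ms

θ_c = arcsin(V₁/V₂) = arcsin(955/4172) = 13.23°; cos θ_c = 0.9734.
tᵢ = 2h·cos θ_c / V₁ = 2·57.3·0.9734 / 955 = 0.11681 s.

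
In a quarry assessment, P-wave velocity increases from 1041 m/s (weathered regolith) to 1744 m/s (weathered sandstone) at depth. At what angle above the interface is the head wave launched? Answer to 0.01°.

53.35°

Critical incidence: sin θ_c = V₁/V₂ = 1041/1744 = 0.5969.
θ_c = arcsin 0.5969 = 36.65°.
Measured from the interface: 90° − 36.65° = 53.35°.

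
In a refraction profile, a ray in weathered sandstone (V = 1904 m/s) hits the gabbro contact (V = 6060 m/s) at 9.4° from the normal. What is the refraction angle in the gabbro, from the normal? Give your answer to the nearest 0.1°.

31.3°

sin θ₁/V₁ = sin θ₂/V₂ ⇒ sin θ₂ = 6060·sin 9.4°/1904 = 6060·0.1633/1904 = 0.5198.
θ₂ = arcsin 0.5198 = 31.32° from the normal.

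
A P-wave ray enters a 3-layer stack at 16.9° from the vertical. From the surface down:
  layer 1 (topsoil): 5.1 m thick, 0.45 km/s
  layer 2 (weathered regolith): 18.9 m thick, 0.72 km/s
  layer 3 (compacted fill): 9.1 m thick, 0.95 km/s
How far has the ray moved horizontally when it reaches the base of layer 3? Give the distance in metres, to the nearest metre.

Ray parameter p = sin 16.9° / 0.45 km/s = 6.4600e-01 s/km.
Layer 1: θ = 16.90°; offset = 5.1·tan 16.90° = 1.549 m.
Layer 2: sin θ = p·0.72 = 0.4651 → θ = 27.72°; offset = 18.9·tan 27.72° = 9.930 m.
Layer 3: sin θ = p·0.95 = 0.6137 → θ = 37.86°; offset = 9.1·tan 37.86° = 7.073 m.
Summing the layer offsets gives 18.553 m.

19 m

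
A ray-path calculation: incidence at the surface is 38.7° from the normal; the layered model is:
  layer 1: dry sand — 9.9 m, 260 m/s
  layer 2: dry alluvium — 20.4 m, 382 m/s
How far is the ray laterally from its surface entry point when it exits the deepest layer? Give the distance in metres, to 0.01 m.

55.36 m

Ray parameter p = sin 38.7° / 260 m/s = 2.4048e-03 s/m.
Layer 1: θ = 38.70°; offset = 9.9·tan 38.70° = 7.9314 m.
Layer 2: sin θ = p·382 = 0.9186 → θ = 66.73°; offset = 20.4·tan 66.73° = 47.4275 m.
Σ offsets = 55.3589 m.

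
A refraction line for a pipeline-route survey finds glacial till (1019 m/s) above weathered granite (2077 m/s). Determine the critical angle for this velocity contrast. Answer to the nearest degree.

29°

At critical incidence the refracted ray runs along the interface (θ₂ = 90°), so sin θ_c = V₁/V₂.
θ_c = arcsin(1019/2077) = arcsin 0.4906 = 29.38°.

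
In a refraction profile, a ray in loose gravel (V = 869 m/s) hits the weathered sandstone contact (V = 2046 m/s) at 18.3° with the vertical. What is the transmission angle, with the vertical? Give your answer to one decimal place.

47.7°

sin θ₁/V₁ = sin θ₂/V₂ ⇒ sin θ₂ = 2046·sin 18.3°/869 = 2046·0.3140/869 = 0.7393.
θ₂ = arcsin 0.7393 = 47.67° from the normal.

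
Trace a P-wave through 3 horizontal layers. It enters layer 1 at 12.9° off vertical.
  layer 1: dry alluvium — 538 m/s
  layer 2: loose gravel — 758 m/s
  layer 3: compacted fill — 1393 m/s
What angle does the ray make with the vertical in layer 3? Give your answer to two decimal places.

35.31°

Snell's law across each interface conserves sin θ / V, so sin θ_3 = V_3·sin θ₁/V₁.
sin θ_3 = 1393 × sin 12.9° / 538 = 0.5780.
θ_3 = arcsin 0.5780 = 35.31°.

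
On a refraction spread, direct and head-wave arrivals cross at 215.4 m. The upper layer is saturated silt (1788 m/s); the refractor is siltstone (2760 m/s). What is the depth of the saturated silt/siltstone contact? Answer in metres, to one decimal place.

x_cross = 2h·√((V₂+V₁)/(V₂−V₁)) → h = x_cross / (2·√((V₂+V₁)/(V₂−V₁))).
√((V₂+V₁)/(V₂−V₁)) = √((2760+1788)/(2760−1788)) = 2.1631.
h = 215.4 / (2·2.1631) = 49.79 m.

49.8 m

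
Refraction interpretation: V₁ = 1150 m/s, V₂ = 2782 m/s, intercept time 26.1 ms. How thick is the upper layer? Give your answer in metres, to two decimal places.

h = tᵢ·V₁·V₂ / (2·√(V₂²−V₁²)).
√(V₂²−V₁²) = √(2782² − 1150²) = 2533.2 m/s.
h = 0.0261 s × 1150 × 2782 / (2 × 2533.2) = 16.48 m.

16.48 m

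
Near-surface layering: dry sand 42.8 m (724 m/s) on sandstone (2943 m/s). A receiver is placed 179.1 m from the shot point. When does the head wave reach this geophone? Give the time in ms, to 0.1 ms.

t = x/V₂ + 2h·√(V₂²−V₁²)/(V₁V₂).
√(V₂²−V₁²) = √(2943²−724²) = 2852.6 m/s; delay term = 2·42.8·2852.6/(724·2943) = 0.11460 s.
t = 179.1/2943 + 0.11460 = 0.17545 s.

175.5 ms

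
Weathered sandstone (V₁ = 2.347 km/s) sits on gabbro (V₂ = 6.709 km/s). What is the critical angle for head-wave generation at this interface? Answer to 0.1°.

Critical incidence: sin θ_c = V₁/V₂ = 2.347/6.709 = 0.3498.
θ_c = arcsin 0.3498 = 20.48°.

20.5°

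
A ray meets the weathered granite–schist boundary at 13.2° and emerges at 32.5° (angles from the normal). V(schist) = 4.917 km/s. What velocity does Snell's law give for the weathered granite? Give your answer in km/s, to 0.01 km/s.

2.09 km/s

Snell's law: sin 13.2°/V₁ = sin 32.5°/V₂.
V₁ = V₂·sin 13.2°/sin 32.5° = 4.917 × 0.4250 = 2.09 km/s.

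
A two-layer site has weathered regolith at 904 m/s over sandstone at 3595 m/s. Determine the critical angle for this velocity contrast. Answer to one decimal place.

Critical incidence: sin θ_c = V₁/V₂ = 904/3595 = 0.2515.
θ_c = arcsin 0.2515 = 14.56°.

14.6°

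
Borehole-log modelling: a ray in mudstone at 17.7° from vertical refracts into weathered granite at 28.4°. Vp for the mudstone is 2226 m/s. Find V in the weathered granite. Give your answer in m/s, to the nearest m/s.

3482 m/s

Snell's law: sin 17.7°/V₁ = sin 28.4°/V₂.
V₂ = V₁·sin 28.4°/sin 17.7° = 2226 × 1.5644 = 3482.32 m/s.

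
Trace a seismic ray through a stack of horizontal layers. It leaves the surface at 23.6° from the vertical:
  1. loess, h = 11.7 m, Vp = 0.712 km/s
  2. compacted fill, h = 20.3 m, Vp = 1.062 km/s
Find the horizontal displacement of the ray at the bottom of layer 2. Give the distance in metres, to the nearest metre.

Ray parameter p = sin 23.6° / 0.712 km/s = 5.6229e-01 s/km.
Layer 1: θ = 23.60°; offset = 11.7·tan 23.60° = 5.112 m.
Layer 2: sin θ = p·1.062 = 0.5971 → θ = 36.67°; offset = 20.3·tan 36.67° = 15.112 m.
Total horizontal offset = 20.224 m.

20 m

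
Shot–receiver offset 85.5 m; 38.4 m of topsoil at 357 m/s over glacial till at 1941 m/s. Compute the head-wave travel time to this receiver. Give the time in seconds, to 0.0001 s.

0.2555 s

θ_c = arcsin(V₁/V₂) = arcsin(357/1941) = 10.60°, cos θ_c = 0.9829.
Intercept time tᵢ = 2h cos θ_c / V₁ = 2·38.4·0.9829/357 = 0.21146 s.
t = x/V₂ + tᵢ = 85.5/1941 + 0.21146 = 0.25551 s.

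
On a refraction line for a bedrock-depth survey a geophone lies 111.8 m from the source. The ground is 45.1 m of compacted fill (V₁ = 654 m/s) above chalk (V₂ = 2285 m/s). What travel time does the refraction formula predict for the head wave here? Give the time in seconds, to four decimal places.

0.1811 s

θ_c = arcsin(V₁/V₂) = arcsin(654/2285) = 16.63°, cos θ_c = 0.9582.
Intercept time tᵢ = 2h cos θ_c / V₁ = 2·45.1·0.9582/654 = 0.13215 s.
t = x/V₂ + tᵢ = 111.8/2285 + 0.13215 = 0.18108 s.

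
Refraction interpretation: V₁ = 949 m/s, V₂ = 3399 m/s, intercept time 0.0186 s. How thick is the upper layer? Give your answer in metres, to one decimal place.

θ_c = arcsin(949/3399) = 16.21°; cos θ_c = 0.9602.
tᵢ = 2h cos θ_c/V₁ ⇒ h = tᵢ·V₁/(2 cos θ_c) = 0.0186·949/(2·0.9602) = 9.19 m.

9.2 m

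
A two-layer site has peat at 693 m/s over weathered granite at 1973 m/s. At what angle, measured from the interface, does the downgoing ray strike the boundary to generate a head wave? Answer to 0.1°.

Critical incidence: sin θ_c = V₁/V₂ = 693/1973 = 0.3512.
θ_c = arcsin 0.3512 = 20.56°.
Measured from the interface: 90° − 20.56° = 69.44°.

69.4°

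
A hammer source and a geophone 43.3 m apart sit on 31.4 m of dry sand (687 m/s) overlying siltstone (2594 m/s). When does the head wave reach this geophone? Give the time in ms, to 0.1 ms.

104.8 ms

t = x/V₂ + 2h·√(V₂²−V₁²)/(V₁V₂).
√(V₂²−V₁²) = √(2594²−687²) = 2501.4 m/s; delay term = 2·31.4·2501.4/(687·2594) = 0.08815 s.
t = 43.3/2594 + 0.08815 = 0.10484 s.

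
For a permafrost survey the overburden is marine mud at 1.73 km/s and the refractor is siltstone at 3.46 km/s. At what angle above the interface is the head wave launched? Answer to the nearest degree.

At critical incidence the refracted ray runs along the interface (θ₂ = 90°), so sin θ_c = V₁/V₂.
θ_c = arcsin(1.73/3.46) = arcsin 0.5000 = 30.00°.
Measured from the interface: 90° − 30.00° = 60.00°.

60°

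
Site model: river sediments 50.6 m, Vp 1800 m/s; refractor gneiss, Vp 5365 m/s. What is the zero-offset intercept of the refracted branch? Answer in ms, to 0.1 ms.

tᵢ = 2h·√(V₂²−V₁²)/(V₁V₂).
√(V₂²−V₁²) = √(5365²−1800²) = 5054.0 m/s.
tᵢ = 2·50.6·5054.0/(1800·5365) = 0.05296 s.

53.0 ms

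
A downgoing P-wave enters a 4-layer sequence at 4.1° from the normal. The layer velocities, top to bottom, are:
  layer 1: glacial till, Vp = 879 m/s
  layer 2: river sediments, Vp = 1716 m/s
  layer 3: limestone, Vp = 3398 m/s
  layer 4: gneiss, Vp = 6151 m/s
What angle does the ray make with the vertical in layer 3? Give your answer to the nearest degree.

16°

Ray parameter p = sin 4.1° / 879 = 8.1340e-05 s/m.
sin θ_3 = p·V_3 = 8.1340e-05 × 3398 = 0.2764.
θ_3 = 16.04° from the vertical.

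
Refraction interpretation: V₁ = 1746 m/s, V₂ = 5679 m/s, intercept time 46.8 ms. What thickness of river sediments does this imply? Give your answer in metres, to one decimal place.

h = tᵢ·V₁·V₂ / (2·√(V₂²−V₁²)).
√(V₂²−V₁²) = √(5679² − 1746²) = 5403.9 m/s.
h = 0.0468 s × 1746 × 5679 / (2 × 5403.9) = 42.94 m.

42.9 m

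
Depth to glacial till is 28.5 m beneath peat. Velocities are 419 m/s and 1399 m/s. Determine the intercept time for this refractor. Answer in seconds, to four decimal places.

0.1298 s

tᵢ = 2h·√(V₂²−V₁²)/(V₁V₂).
√(V₂²−V₁²) = √(1399²−419²) = 1334.8 m/s.
tᵢ = 2·28.5·1334.8/(419·1399) = 0.12979 s.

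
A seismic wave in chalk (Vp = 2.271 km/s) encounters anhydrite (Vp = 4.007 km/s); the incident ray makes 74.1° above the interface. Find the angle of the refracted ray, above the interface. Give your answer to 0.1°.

61.1°

Angle from the normal: 90° − 74.1° = 15.9°.
Snell's law: sin θ₂ = (V₂/V₁)·sin θ₁ = (4.007/2.271)·sin 15.9° = 0.4834.
θ₂ = sin⁻¹(0.4834) = 28.91° (from vertical).
From the interface: 90° − 28.91° = 61.09°.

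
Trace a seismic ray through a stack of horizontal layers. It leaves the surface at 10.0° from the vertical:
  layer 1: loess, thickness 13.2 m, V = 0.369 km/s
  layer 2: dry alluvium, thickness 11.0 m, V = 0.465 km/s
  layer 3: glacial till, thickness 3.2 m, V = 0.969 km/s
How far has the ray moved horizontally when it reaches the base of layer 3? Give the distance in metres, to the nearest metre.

6 m

p = sin θ₁/V₁ = sin 10.0°/0.369 = 4.7059e-01 s/km is conserved through the stack.
Layer 1: θ = 10.00°; offset = 13.2·tan 10.00° = 2.328 m.
Layer 2: sin θ = p·0.465 = 0.2188 → θ = 12.64°; offset = 11.0·tan 12.64° = 2.467 m.
Layer 3: sin θ = p·0.969 = 0.4560 → θ = 27.13°; offset = 3.2·tan 27.13° = 1.640 m.
Total horizontal offset = 6.434 m.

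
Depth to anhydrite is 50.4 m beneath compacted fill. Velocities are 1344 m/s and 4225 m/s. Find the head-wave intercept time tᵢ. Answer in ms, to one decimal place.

tᵢ = 2h·√(V₂²−V₁²)/(V₁V₂).
√(V₂²−V₁²) = √(4225²−1344²) = 4005.5 m/s.
tᵢ = 2·50.4·4005.5/(1344·4225) = 0.07110 s.

71.1 ms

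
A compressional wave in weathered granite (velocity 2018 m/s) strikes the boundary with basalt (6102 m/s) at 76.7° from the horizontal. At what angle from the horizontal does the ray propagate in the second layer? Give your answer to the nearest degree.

Angle from the normal: 90° − 76.7° = 13.3°.
Snell's law: sin θ₂ = (V₂/V₁)·sin θ₁ = (6102/2018)·sin 13.3° = 0.6956.
θ₂ = arcsin 0.6956 = 44.08° from the normal.
From the interface: 90° − 44.08° = 45.92°.

46°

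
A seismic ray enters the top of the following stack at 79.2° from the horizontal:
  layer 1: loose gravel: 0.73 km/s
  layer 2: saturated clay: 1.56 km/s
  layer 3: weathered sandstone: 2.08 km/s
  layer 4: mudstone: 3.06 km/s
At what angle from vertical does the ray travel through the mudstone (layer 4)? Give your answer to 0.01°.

From the normal: θ₁ = 90° − 79.2° = 10.8°.
Snell's law across each interface conserves sin θ / V, so sin θ_4 = V_4·sin θ₁/V₁.
sin θ_4 = 3.06 × sin 10.8° / 0.73 = 0.7855.
θ_4 = arcsin 0.7855 = 51.76°.

51.76°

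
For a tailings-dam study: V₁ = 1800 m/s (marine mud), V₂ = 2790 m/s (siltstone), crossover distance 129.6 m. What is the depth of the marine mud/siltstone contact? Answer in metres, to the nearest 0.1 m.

30.1 m

h = (x_cross/2)·√((V₂−V₁)/(V₂+V₁)).
(V₂−V₁)/(V₂+V₁) = (2790−1800)/(2790+1800) = 0.2157; √ = 0.4644.
h = (129.6/2)·0.4644 = 30.09 m.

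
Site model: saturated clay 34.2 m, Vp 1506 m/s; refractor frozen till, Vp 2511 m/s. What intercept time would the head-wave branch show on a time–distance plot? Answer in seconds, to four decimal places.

tᵢ = 2h·√(V₂²−V₁²)/(V₁V₂).
√(V₂²−V₁²) = √(2511²−1506²) = 2009.2 m/s.
tᵢ = 2·34.2·2009.2/(1506·2511) = 0.03634 s.

0.0363 s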